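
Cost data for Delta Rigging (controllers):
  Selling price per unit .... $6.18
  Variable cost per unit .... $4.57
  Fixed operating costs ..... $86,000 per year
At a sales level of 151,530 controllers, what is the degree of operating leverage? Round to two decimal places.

At 151,530 units, contribution = 151,530 × $1.61 = $243,963.30.
Subtracting fixed costs: EBIT = $243,963.30 − $86,000 = $157,963.30.
DOL = contribution ÷ EBIT = $243,963.30 ÷ $157,963.30 = 1.5444.

1.54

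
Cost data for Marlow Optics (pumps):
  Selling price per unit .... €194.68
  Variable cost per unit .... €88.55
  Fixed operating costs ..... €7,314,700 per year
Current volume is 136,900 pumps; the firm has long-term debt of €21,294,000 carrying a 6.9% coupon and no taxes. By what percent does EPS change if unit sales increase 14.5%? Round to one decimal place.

Contribution at this volume is 136,900 × €106.13 = €14,529,197.00.
EBIT = €14,529,197.00 − €7,314,700 = €7,214,497.00.
Interest = €1,469,286.00, so EBIT − I = €5,745,211.00.
DCL = total CM / (EBIT − I) = €14,529,197.00 / €5,745,211.00 = 2.5289.
%ΔEPS = DCL × %ΔSales = 2.5289 × +14.5% = +36.7%.

+36.7%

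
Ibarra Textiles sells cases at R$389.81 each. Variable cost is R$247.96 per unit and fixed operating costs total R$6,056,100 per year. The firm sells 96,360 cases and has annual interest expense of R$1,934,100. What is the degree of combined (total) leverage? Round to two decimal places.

2.41

Total contribution margin = 96,360 × R$141.85 = R$13,668,666.00.
Operating income = contribution − fixed costs = R$13,668,666.00 − R$6,056,100 = R$7,612,566.00. Interest = R$1,934,100.00.
DOL = R$13,668,666.00 ÷ R$7,612,566.00 = 1.7955; DFL = R$7,612,566.00 ÷ R$5,678,466.00 = 1.3406.
DCL = DOL × DFL = 1.7955 × 1.3406 = 2.4070.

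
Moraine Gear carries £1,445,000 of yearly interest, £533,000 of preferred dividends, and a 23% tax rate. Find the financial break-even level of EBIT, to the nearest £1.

£2,137,208

Grossing the preferred dividend up to pre-tax terms: £533,000 / (1 − 0.23) = £692,207.79.
EPS = 0 when EBIT covers interest plus the pre-tax preferred burden: £1,445,000 + £692,207.79 = £2,137,207.79.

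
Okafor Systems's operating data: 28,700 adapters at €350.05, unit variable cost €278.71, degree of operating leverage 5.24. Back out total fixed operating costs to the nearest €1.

At 28,700 units, contribution = 28,700 × €71.34 = €2,047,458.00.
Since DOL = CM ÷ EBIT, EBIT = €2,047,458.00 ÷ 5.24 = €390,736.26.
And FC = contribution − EBIT = €2,047,458.00 − €390,736.26 = €1,656,722.

€1,656,722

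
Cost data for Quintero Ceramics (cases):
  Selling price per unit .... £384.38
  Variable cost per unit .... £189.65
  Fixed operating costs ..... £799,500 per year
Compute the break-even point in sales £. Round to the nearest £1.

£1,578,143

Contribution margin per unit = £384.38 − £189.65 = £194.73, a CM ratio of £194.73 ÷ £384.38 = 0.5066.
Break-even revenue = fixed costs × price ÷ CM = £799,500 × £384.38 ÷ £194.73 = £1,578,143.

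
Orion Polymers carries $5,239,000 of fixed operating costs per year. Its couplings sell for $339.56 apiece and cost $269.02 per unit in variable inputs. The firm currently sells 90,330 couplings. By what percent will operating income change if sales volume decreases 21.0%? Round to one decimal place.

-118.1%

Contribution at this volume is 90,330 × $70.54 = $6,371,878.20.
Operating income = contribution − fixed costs = $6,371,878.20 − $5,239,000 = $1,132,878.20.
Degree of operating leverage = $6,371,878.20 / $1,132,878.20 = 5.6245.
So EBIT moves 5.6245 × (-21.0%) = -118.1%.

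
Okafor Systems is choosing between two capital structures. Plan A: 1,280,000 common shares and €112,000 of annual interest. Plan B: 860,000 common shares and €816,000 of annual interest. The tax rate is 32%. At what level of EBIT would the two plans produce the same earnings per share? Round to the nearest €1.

€2,257,524

At indifference, (EBIT − 112,000)(1 − t)/1,280,000 = (EBIT − 816,000)(1 − t)/860,000.
Cancelling (1 − t) and cross-multiplying: 860,000·(EBIT − 112,000) = 1,280,000·(EBIT − 816,000).
Solving, EBIT = (816,000·1,280,000 − 112,000·860,000) / (1,280,000 − 860,000) = 948,160,000,000 / 420,000 = 2,257,523.81.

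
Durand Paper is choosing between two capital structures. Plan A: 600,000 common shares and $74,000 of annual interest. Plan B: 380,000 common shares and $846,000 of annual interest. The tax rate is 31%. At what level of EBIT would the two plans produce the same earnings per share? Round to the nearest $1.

Set EPS_A = EPS_B: (EBIT − $74,000)(1 − 0.31) ÷ 600,000 = (EBIT − $846,000)(1 − 0.31) ÷ 380,000.
Cancelling (1 − t) and cross-multiplying: 380,000·(EBIT − 74,000) = 600,000·(EBIT − 846,000).
EBIT × (600,000 − 380,000) = 846,000 × 600,000 − 74,000 × 380,000 = 479,480,000,000, so EBIT = 479,480,000,000 ÷ 220,000 = 2,179,454.55.

$2,179,455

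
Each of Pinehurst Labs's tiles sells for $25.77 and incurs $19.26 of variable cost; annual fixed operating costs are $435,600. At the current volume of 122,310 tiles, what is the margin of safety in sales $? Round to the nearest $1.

Each unit contributes $25.77 − $19.26 = $6.51. Break-even units = $435,600 ÷ $6.51 = 66,912.44; break-even revenue = 66,912.44 × $25.77 = $1,724,333.64.
Current sales = 122,310 × $25.77 = $3,151,928.70.
Margin of safety = $3,151,928.70 − $1,724,333.64 = $1,427,595.

$1,427,595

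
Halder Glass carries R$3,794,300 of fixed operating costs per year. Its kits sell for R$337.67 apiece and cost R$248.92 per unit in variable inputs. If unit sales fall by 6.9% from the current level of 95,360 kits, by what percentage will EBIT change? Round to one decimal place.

-12.5%

Total contribution margin = 95,360 × R$88.75 = R$8,463,200.00.
Subtracting fixed costs: EBIT = R$8,463,200.00 − R$3,794,300 = R$4,668,900.00.
DOL = contribution ÷ EBIT = R$8,463,200.00 ÷ R$4,668,900.00 = 1.8127.
%ΔEBIT = DOL × %ΔSales = 1.8127 × -6.9% = -12.5%.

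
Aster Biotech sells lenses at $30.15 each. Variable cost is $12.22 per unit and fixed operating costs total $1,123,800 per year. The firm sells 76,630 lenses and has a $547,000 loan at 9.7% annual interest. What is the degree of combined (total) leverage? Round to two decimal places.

Contribution at this volume is 76,630 × $17.93 = $1,373,975.90.
Subtracting fixed costs: EBIT = $1,373,975.90 − $1,123,800 = $250,175.90. Interest = $53,059.00, so EBIT − I = $197,116.90.
DCL = contribution ÷ (EBIT − I) = $1,373,975.90 ÷ $197,116.90 = 6.9704.

6.97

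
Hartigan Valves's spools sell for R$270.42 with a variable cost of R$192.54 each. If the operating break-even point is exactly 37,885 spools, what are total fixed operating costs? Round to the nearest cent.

Contribution margin per unit = R$270.42 − R$192.54 = R$77.88.
Fixed costs = break-even units × CM = 37,885 × R$77.88 = R$2,950,483.80.

R$2,950,483.80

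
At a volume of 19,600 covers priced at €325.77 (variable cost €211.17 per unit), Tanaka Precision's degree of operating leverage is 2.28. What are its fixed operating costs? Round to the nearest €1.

Total contribution margin = 19,600 × €114.60 = €2,246,160.00.
DOL = contribution / EBIT, so EBIT = €2,246,160.00 / 2.28 = €985,157.89.
Fixed costs = CM − EBIT = €2,246,160.00 − €985,157.89 = €1,261,002.

€1,261,002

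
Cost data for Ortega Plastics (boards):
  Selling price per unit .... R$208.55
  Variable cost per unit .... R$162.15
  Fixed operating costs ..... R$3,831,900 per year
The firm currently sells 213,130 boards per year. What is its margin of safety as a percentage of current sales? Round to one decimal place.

61.3%

Each unit contributes R$208.55 − R$162.15 = R$46.40. Break-even units = R$3,831,900 ÷ R$46.40 = 82,584.05; break-even revenue = 82,584.05 × R$208.55 = R$17,222,903.99.
Current sales = 213,130 × R$208.55 = R$44,448,261.50.
Margin of safety = (R$44,448,261.50 − R$17,222,903.99) ÷ R$44,448,261.50 = 61.3%.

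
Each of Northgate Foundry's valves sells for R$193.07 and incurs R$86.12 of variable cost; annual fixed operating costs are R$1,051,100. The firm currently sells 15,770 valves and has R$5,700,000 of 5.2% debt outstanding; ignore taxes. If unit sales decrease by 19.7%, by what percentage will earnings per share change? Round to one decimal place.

At 15,770 units, contribution = 15,770 × R$106.95 = R$1,686,601.50.
Operating income = contribution − fixed costs = R$1,686,601.50 − R$1,051,100 = R$635,501.50.
Interest = R$296,400.00, so EBIT − I = R$339,101.50.
Degree of combined leverage = contribution ÷ (EBIT − I) = R$1,686,601.50 ÷ R$339,101.50 = 4.9737.
EPS therefore changes by 4.9737 × (-19.7%) = -98.0%.

-98.0%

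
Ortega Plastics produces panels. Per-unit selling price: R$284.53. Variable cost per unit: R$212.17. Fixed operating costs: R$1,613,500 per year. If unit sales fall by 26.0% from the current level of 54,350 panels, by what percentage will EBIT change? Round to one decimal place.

-44.1%

Total contribution margin = 54,350 × R$72.36 = R$3,932,766.00.
EBIT = R$3,932,766.00 − R$1,613,500 = R$2,319,266.00.
Degree of operating leverage = R$3,932,766.00 / R$2,319,266.00 = 1.6957.
%ΔEBIT = DOL × %ΔSales = 1.6957 × -26.0% = -44.1%.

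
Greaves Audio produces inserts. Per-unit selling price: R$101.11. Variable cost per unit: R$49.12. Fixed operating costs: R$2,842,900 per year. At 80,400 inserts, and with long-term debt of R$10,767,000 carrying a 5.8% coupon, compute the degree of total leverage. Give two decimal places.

Contribution at this volume is 80,400 × R$51.99 = R$4,179,996.00.
Subtracting fixed costs: EBIT = R$4,179,996.00 − R$2,842,900 = R$1,337,096.00. Interest = R$624,486.00, so EBIT − I = R$712,610.00.
Degree of total leverage = total CM / (EBIT − interest) = R$4,179,996.00 / R$712,610.00 = 5.8658.

5.87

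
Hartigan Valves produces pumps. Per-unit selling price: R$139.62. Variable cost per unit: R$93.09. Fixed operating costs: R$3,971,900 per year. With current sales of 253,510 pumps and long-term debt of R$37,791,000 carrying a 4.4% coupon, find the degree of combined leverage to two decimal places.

1.91

At 253,510 units, contribution = 253,510 × R$46.53 = R$11,795,820.30.
Operating income = contribution − fixed costs = R$11,795,820.30 − R$3,971,900 = R$7,823,920.30. Interest = R$1,662,804.00, so EBIT − I = R$6,161,116.30.
DCL = contribution ÷ (EBIT − I) = R$11,795,820.30 ÷ R$6,161,116.30 = 1.9146.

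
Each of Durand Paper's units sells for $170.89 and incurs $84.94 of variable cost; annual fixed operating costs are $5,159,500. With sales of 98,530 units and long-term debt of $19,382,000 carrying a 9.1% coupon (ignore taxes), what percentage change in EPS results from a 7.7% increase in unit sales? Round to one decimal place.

+42.2%

Total contribution margin = 98,530 × $85.95 = $8,468,653.50.
Subtracting fixed costs: EBIT = $8,468,653.50 − $5,159,500 = $3,309,153.50.
Interest = $1,763,762.00, so EBIT − I = $1,545,391.50.
DCL = total CM / (EBIT − I) = $8,468,653.50 / $1,545,391.50 = 5.4799.
%ΔEPS = DCL × %ΔSales = 5.4799 × +7.7% = +42.2%.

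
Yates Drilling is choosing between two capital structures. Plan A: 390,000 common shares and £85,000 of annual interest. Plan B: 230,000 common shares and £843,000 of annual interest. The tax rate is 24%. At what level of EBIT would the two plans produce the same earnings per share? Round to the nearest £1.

£1,932,625

At indifference, (EBIT − 85,000)(1 − t)/390,000 = (EBIT − 843,000)(1 − t)/230,000.
The (1 − t) factor cancels: (EBIT − 85,000) × 230,000 = (EBIT − 843,000) × 390,000.
EBIT × (390,000 − 230,000) = 843,000 × 390,000 − 85,000 × 230,000 = 309,220,000,000, so EBIT = 309,220,000,000 ÷ 160,000 = 1,932,625.00.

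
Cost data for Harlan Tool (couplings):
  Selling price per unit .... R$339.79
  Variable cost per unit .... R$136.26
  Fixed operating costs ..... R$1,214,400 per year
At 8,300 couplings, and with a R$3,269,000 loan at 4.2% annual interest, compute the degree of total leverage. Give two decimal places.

At 8,300 units, contribution = 8,300 × R$203.53 = R$1,689,299.00.
EBIT = R$1,689,299.00 − R$1,214,400 = R$474,899.00. Interest = R$137,298.00, so EBIT − I = R$337,601.00.
DCL = contribution ÷ (EBIT − I) = R$1,689,299.00 ÷ R$337,601.00 = 5.0038.

5.00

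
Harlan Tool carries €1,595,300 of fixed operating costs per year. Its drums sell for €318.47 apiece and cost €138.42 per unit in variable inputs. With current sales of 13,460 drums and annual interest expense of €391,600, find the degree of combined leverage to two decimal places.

Contribution at this volume is 13,460 × €180.05 = €2,423,473.00.
EBIT = €2,423,473.00 − €1,595,300 = €828,173.00. Interest = €391,600.00, so EBIT − I = €436,573.00.
DCL = contribution ÷ (EBIT − I) = €2,423,473.00 ÷ €436,573.00 = 5.5511.

5.55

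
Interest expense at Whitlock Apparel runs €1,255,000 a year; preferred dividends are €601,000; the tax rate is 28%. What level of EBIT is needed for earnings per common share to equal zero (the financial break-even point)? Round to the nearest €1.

€2,089,722

Preferred dividends are paid after tax, so their pre-tax equivalent is €601,000 ÷ (1 − 0.28) = €834,722.22.
Financial break-even EBIT = interest + D_p ÷ (1 − t) = €1,255,000 + €834,722.22 = €2,089,722.22.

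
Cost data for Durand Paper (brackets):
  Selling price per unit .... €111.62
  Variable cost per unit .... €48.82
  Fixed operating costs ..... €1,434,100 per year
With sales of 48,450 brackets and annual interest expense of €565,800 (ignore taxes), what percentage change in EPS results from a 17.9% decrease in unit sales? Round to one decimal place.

At 48,450 units, contribution = 48,450 × €62.80 = €3,042,660.00.
EBIT = €3,042,660.00 − €1,434,100 = €1,608,560.00.
Interest = €565,800.00, so EBIT − I = €1,042,760.00.
DCL = total CM / (EBIT − I) = €3,042,660.00 / €1,042,760.00 = 2.9179.
EPS therefore changes by 2.9179 × (-17.9%) = -52.2%.

-52.2%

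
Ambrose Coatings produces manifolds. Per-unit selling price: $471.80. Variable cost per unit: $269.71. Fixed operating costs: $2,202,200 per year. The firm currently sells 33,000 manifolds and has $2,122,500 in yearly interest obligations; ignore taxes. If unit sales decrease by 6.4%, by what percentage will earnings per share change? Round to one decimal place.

Contribution at this volume is 33,000 × $202.09 = $6,668,970.00.
Operating income = contribution − fixed costs = $6,668,970.00 − $2,202,200 = $4,466,770.00.
After interest of $2,122,500.00, pre-tax earnings = $2,344,270.00.
Degree of combined leverage = contribution ÷ (EBIT − I) = $6,668,970.00 ÷ $2,344,270.00 = 2.8448.
%ΔEPS = DCL × %ΔSales = 2.8448 × -6.4% = -18.2%.

-18.2%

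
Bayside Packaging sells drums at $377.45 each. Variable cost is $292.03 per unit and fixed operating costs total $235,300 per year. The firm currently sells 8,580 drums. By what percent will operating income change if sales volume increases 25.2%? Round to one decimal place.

+37.1%

At 8,580 units, contribution = 8,580 × $85.42 = $732,903.60.
EBIT = $732,903.60 − $235,300 = $497,603.60.
Degree of operating leverage = $732,903.60 / $497,603.60 = 1.4729.
Operating income changes by 1.4729 × +25.2% = +37.1%.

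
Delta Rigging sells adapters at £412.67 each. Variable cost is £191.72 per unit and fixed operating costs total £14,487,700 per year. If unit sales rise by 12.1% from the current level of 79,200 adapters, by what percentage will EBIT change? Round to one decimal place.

+70.3%

Contribution at this volume is 79,200 × £220.95 = £17,499,240.00.
Subtracting fixed costs: EBIT = £17,499,240.00 − £14,487,700 = £3,011,540.00.
So DOL = total CM / EBIT = £17,499,240.00 / £3,011,540.00 = 5.8107.
So EBIT moves 5.8107 × (+12.1%) = +70.3%.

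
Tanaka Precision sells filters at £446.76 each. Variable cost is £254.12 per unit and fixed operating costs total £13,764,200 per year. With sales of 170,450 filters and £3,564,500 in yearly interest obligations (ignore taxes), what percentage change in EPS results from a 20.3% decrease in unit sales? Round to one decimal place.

-43.0%

Total contribution margin = 170,450 × £192.64 = £32,835,488.00.
Operating income = contribution − fixed costs = £32,835,488.00 − £13,764,200 = £19,071,288.00.
After interest of £3,564,500.00, pre-tax earnings = £15,506,788.00.
Degree of combined leverage = contribution ÷ (EBIT − I) = £32,835,488.00 ÷ £15,506,788.00 = 2.1175.
%ΔEPS = DCL × %ΔSales = 2.1175 × -20.3% = -43.0%.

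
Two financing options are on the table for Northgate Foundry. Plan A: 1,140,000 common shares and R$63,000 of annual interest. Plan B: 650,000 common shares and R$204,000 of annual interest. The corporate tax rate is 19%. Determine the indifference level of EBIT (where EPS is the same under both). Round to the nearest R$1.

At indifference, (EBIT − 63,000)(1 − t)/1,140,000 = (EBIT − 204,000)(1 − t)/650,000.
The (1 − t) factor cancels: (EBIT − 63,000) × 650,000 = (EBIT − 204,000) × 1,140,000.
EBIT × (1,140,000 − 650,000) = 204,000 × 1,140,000 − 63,000 × 650,000 = 191,610,000,000, so EBIT = 191,610,000,000 ÷ 490,000 = 391,040.82.

R$391,041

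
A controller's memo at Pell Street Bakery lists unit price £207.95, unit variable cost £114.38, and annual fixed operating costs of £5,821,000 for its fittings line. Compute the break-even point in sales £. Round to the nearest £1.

£12,936,592

Contribution margin per unit = £207.95 − £114.38 = £93.57, a CM ratio of £93.57 ÷ £207.95 = 0.4500.
Break-even revenue = fixed costs × price ÷ CM = £5,821,000 × £207.95 ÷ £93.57 = £12,936,592.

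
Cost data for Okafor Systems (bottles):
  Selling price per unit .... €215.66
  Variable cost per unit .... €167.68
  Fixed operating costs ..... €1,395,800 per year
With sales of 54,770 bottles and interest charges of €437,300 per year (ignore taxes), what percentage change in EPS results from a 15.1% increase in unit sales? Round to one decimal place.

Total contribution margin = 54,770 × €47.98 = €2,627,864.60.
EBIT = €2,627,864.60 − €1,395,800 = €1,232,064.60.
Interest = €437,300.00, so EBIT − I = €794,764.60.
Degree of combined leverage = contribution ÷ (EBIT − I) = €2,627,864.60 ÷ €794,764.60 = 3.3065.
%ΔEPS = DCL × %ΔSales = 3.3065 × +15.1% = +49.9%.

+49.9%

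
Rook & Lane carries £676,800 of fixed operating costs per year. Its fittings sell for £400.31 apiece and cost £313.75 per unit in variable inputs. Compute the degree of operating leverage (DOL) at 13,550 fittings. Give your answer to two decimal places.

2.36

At 13,550 units, contribution = 13,550 × £86.56 = £1,172,888.00.
EBIT = £1,172,888.00 − £676,800 = £496,088.00.
So DOL = total CM / EBIT = £1,172,888.00 / £496,088.00 = 2.3643.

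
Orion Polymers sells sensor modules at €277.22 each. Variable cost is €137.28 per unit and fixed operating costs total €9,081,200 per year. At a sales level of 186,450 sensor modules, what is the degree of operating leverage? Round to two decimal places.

Contribution at this volume is 186,450 × €139.94 = €26,091,813.00.
Subtracting fixed costs: EBIT = €26,091,813.00 − €9,081,200 = €17,010,613.00.
So DOL = total CM / EBIT = €26,091,813.00 / €17,010,613.00 = 1.5339.

1.53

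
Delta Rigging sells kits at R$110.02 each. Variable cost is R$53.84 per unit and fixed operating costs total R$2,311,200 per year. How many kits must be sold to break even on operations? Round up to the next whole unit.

41,140 kits

Unit CM = price − variable cost = R$110.02 − R$53.84 = R$56.18.
Break-even volume = fixed costs ÷ CM per unit = R$2,311,200 ÷ R$56.18 = 41,139.20, so 41,140 kits.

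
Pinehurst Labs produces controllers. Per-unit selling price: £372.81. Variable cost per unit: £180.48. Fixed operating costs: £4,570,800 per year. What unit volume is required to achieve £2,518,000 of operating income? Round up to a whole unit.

36,858 controllers

Unit CM = price − variable cost = £372.81 − £180.48 = £192.33.
Units = (FC + target) / CM = (£4,570,800 + £2,518,000) / £192.33 = 36,857.48, so 36,858 controllers.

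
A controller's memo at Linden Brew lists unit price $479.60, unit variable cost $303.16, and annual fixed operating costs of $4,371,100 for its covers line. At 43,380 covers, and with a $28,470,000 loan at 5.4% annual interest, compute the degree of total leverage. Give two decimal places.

At 43,380 units, contribution = 43,380 × $176.44 = $7,653,967.20.
EBIT = $7,653,967.20 − $4,371,100 = $3,282,867.20. Interest = $1,537,380.00.
DOL = $7,653,967.20 ÷ $3,282,867.20 = 2.3315; DFL = $3,282,867.20 ÷ $1,745,487.20 = 1.8808.
Combined leverage = 2.3315 × 1.8808 = 4.3851.

4.39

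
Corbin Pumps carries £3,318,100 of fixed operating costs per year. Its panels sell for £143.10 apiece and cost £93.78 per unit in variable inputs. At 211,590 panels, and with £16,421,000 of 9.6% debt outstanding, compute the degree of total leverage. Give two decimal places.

At 211,590 units, contribution = 211,590 × £49.32 = £10,435,618.80.
Operating income = contribution − fixed costs = £10,435,618.80 − £3,318,100 = £7,117,518.80. Interest = £1,576,416.00, so EBIT − I = £5,541,102.80.
Degree of total leverage = total CM / (EBIT − interest) = £10,435,618.80 / £5,541,102.80 = 1.8833.

1.88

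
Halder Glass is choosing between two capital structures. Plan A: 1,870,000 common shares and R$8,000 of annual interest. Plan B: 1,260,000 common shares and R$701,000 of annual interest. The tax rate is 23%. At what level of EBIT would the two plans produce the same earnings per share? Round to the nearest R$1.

R$2,132,443

Set EPS_A = EPS_B: (EBIT − R$8,000)(1 − 0.23) ÷ 1,870,000 = (EBIT − R$701,000)(1 − 0.23) ÷ 1,260,000.
Cancelling (1 − t) and cross-multiplying: 1,260,000·(EBIT − 8,000) = 1,870,000·(EBIT − 701,000).
EBIT × (1,870,000 − 1,260,000) = 701,000 × 1,870,000 − 8,000 × 1,260,000 = 1,300,790,000,000, so EBIT = 1,300,790,000,000 ÷ 610,000 = 2,132,442.62.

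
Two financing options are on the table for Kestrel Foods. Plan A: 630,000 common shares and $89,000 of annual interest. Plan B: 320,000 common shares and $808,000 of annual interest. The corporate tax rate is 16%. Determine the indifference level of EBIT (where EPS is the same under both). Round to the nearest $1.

$1,550,194

At indifference, (EBIT − 89,000)(1 − t)/630,000 = (EBIT − 808,000)(1 − t)/320,000.
The (1 − t) factor cancels: (EBIT − 89,000) × 320,000 = (EBIT − 808,000) × 630,000.
EBIT × (630,000 − 320,000) = 808,000 × 630,000 − 89,000 × 320,000 = 480,560,000,000, so EBIT = 480,560,000,000 ÷ 310,000 = 1,550,193.55.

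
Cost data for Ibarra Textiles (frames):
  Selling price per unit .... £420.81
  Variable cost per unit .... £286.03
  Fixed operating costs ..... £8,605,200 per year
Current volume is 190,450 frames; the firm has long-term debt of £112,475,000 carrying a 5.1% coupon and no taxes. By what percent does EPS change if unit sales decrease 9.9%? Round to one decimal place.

-22.4%

Contribution at this volume is 190,450 × £134.78 = £25,668,851.00.
Subtracting fixed costs: EBIT = £25,668,851.00 − £8,605,200 = £17,063,651.00.
Interest = £5,736,225.00, so EBIT − I = £11,327,426.00.
DCL = total CM / (EBIT − I) = £25,668,851.00 / £11,327,426.00 = 2.2661.
EPS therefore changes by 2.2661 × (-9.9%) = -22.4%.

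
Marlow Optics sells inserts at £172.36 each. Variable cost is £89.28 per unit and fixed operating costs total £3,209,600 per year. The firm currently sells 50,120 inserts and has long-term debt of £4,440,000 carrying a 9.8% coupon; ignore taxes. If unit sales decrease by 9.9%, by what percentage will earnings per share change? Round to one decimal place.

-79.4%

Contribution at this volume is 50,120 × £83.08 = £4,163,969.60.
EBIT = £4,163,969.60 − £3,209,600 = £954,369.60.
After interest of £435,120.00, pre-tax earnings = £519,249.60.
Degree of combined leverage = contribution ÷ (EBIT − I) = £4,163,969.60 ÷ £519,249.60 = 8.0192.
%ΔEPS = DCL × %ΔSales = 8.0192 × -9.9% = -79.4%.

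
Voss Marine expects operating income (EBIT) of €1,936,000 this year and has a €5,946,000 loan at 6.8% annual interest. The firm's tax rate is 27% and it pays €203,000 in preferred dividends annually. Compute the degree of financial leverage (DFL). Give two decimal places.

Annual interest charges come to €404,328.00.
Pre-tax preferred-dividend burden = €203,000 ÷ (1 − 0.27) = €278,082.19.
DFL = EBIT ÷ [EBIT − I − D_p/(1−t)] = €1,936,000 ÷ [€1,936,000 − €404,328.00 − €278,082.19] = €1,936,000 ÷ €1,253,589.81 = 1.5444.

1.54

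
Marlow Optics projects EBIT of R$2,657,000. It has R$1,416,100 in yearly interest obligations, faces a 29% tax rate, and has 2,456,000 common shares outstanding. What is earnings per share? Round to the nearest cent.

Interest = R$1,416,100.00, so EBT = R$2,657,000 − R$1,416,100.00 = R$1,240,900.00.
After tax at 29%: net income = R$1,240,900.00 × 0.71 = R$881,039.00.
Per share: R$881,039.00 / 2,456,000 shares = R$0.36.

R$0.36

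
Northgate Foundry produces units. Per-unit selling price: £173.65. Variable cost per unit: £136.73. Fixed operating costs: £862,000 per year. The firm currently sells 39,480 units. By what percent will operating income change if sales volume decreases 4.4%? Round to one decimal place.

Total contribution margin = 39,480 × £36.92 = £1,457,601.60.
EBIT = £1,457,601.60 − £862,000 = £595,601.60.
DOL = contribution ÷ EBIT = £1,457,601.60 ÷ £595,601.60 = 2.4473.
%ΔEBIT = DOL × %ΔSales = 2.4473 × -4.4% = -10.8%.

-10.8%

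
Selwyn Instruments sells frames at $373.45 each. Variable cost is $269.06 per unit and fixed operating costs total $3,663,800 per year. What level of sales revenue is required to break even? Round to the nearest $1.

Contribution margin per unit = $373.45 − $269.06 = $104.39, a CM ratio of $104.39 ÷ $373.45 = 0.2795.
Break-even sales = FC ÷ CM ratio = $3,663,800 × $373.45 / $104.39 = $13,107,061.

$13,107,061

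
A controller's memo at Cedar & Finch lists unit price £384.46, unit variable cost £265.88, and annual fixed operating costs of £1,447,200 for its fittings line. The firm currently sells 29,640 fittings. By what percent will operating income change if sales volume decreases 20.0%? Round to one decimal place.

-34.0%

Contribution at this volume is 29,640 × £118.58 = £3,514,711.20.
EBIT = £3,514,711.20 − £1,447,200 = £2,067,511.20.
Degree of operating leverage = £3,514,711.20 / £2,067,511.20 = 1.7000.
So EBIT moves 1.7000 × (-20.0%) = -34.0%.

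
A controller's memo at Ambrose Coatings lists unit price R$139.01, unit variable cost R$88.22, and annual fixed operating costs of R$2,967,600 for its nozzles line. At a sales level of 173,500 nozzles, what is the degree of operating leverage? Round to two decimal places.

1.51

Contribution at this volume is 173,500 × R$50.79 = R$8,812,065.00.
Operating income = contribution − fixed costs = R$8,812,065.00 − R$2,967,600 = R$5,844,465.00.
So DOL = total CM / EBIT = R$8,812,065.00 / R$5,844,465.00 = 1.5078.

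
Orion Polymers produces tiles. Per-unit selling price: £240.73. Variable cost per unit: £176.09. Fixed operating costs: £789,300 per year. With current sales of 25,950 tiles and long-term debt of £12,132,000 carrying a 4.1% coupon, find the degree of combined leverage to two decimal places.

4.29

At 25,950 units, contribution = 25,950 × £64.64 = £1,677,408.00.
Subtracting fixed costs: EBIT = £1,677,408.00 − £789,300 = £888,108.00. Interest = £497,412.00, so EBIT − I = £390,696.00.
DCL = contribution ÷ (EBIT − I) = £1,677,408.00 ÷ £390,696.00 = 4.2934.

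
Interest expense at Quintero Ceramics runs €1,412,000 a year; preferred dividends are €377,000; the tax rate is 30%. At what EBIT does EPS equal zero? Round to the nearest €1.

Grossing the preferred dividend up to pre-tax terms: €377,000 / (1 − 0.30) = €538,571.43.
Financial break-even EBIT = interest + D_p ÷ (1 − t) = €1,412,000 + €538,571.43 = €1,950,571.43.

€1,950,571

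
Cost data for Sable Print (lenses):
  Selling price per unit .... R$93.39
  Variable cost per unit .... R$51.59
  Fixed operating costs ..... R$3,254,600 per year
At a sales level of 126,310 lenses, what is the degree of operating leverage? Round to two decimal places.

At 126,310 units, contribution = 126,310 × R$41.80 = R$5,279,758.00.
EBIT = R$5,279,758.00 − R$3,254,600 = R$2,025,158.00.
Degree of operating leverage = R$5,279,758.00 / R$2,025,158.00 = 2.6071.

2.61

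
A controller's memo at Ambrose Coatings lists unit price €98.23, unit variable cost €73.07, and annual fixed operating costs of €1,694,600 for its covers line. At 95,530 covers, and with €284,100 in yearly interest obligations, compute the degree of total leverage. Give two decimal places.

Contribution at this volume is 95,530 × €25.16 = €2,403,534.80.
EBIT = €2,403,534.80 − €1,694,600 = €708,934.80. Interest = €284,100.00.
DOL = €2,403,534.80 ÷ €708,934.80 = 3.3903; DFL = €708,934.80 ÷ €424,834.80 = 1.6687.
DCL = DOL × DFL = 3.3903 × 1.6687 = 5.6574.

5.66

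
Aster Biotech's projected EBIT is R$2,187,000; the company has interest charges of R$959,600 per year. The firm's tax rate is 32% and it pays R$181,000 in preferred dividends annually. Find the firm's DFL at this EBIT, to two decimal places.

2.28

Interest = R$959,600.00.
Preferred dividends grossed up pre-tax: R$181,000 / (1 − 0.32) = R$266,176.47.
DFL = EBIT ÷ [EBIT − I − D_p/(1−t)] = R$2,187,000 ÷ [R$2,187,000 − R$959,600.00 − R$266,176.47] = R$2,187,000 ÷ R$961,223.53 = 2.2752.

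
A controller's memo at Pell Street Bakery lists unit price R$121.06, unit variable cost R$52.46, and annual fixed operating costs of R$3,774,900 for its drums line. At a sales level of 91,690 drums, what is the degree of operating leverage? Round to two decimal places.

2.50

At 91,690 units, contribution = 91,690 × R$68.60 = R$6,289,934.00.
Operating income = contribution − fixed costs = R$6,289,934.00 − R$3,774,900 = R$2,515,034.00.
DOL = contribution ÷ EBIT = R$6,289,934.00 ÷ R$2,515,034.00 = 2.5009.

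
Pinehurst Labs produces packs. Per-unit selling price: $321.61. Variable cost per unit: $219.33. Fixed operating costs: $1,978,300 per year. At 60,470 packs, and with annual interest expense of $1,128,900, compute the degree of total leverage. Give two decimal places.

Contribution at this volume is 60,470 × $102.28 = $6,184,871.60.
EBIT = $6,184,871.60 − $1,978,300 = $4,206,571.60. Interest = $1,128,900.00, so EBIT − I = $3,077,671.60.
Degree of total leverage = total CM / (EBIT − interest) = $6,184,871.60 / $3,077,671.60 = 2.0096.

2.01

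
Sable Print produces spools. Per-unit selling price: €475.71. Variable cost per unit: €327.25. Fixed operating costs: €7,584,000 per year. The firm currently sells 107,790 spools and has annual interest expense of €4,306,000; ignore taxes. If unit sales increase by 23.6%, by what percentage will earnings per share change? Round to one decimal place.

At 107,790 units, contribution = 107,790 × €148.46 = €16,002,503.40.
EBIT = €16,002,503.40 − €7,584,000 = €8,418,503.40.
After interest of €4,306,000.00, pre-tax earnings = €4,112,503.40.
DCL = total CM / (EBIT − I) = €16,002,503.40 / €4,112,503.40 = 3.8912.
EPS therefore changes by 3.8912 × (+23.6%) = +91.8%.

+91.8%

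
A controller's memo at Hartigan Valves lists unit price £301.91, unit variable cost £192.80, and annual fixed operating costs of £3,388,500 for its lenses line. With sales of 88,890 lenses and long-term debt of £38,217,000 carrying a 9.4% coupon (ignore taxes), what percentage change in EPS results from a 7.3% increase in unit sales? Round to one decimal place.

+26.1%

Total contribution margin = 88,890 × £109.11 = £9,698,787.90.
EBIT = £9,698,787.90 − £3,388,500 = £6,310,287.90.
After interest of £3,592,398.00, pre-tax earnings = £2,717,889.90.
Degree of combined leverage = contribution ÷ (EBIT − I) = £9,698,787.90 ÷ £2,717,889.90 = 3.5685.
EPS therefore changes by 3.5685 × (+7.3%) = +26.1%.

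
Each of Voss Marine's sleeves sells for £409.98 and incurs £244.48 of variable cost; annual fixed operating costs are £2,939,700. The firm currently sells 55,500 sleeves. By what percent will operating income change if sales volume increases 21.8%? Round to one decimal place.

+32.1%

Total contribution margin = 55,500 × £165.50 = £9,185,250.00.
Subtracting fixed costs: EBIT = £9,185,250.00 − £2,939,700 = £6,245,550.00.
DOL = contribution ÷ EBIT = £9,185,250.00 ÷ £6,245,550.00 = 1.4707.
Operating income changes by 1.4707 × +21.8% = +32.1%.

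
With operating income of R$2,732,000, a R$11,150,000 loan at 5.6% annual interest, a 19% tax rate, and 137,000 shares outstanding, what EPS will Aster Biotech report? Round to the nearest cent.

R$12.46

Interest = R$624,400.00, so EBT = R$2,732,000 − R$624,400.00 = R$2,107,600.00.
After tax at 19%: net income = R$2,107,600.00 × 0.81 = R$1,707,156.00.
Per share: R$1,707,156.00 / 137,000 shares = R$12.46.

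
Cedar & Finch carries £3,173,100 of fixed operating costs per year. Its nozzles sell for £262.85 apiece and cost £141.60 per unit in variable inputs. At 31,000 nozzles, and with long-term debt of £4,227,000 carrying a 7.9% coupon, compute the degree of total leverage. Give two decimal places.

14.93

Total contribution margin = 31,000 × £121.25 = £3,758,750.00.
EBIT = £3,758,750.00 − £3,173,100 = £585,650.00. Interest = £333,933.00, so EBIT − I = £251,717.00.
DCL = contribution ÷ (EBIT − I) = £3,758,750.00 ÷ £251,717.00 = 14.9324.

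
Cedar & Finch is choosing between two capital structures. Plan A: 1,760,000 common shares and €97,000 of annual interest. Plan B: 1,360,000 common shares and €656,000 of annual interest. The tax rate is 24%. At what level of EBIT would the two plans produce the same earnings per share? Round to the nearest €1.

At indifference, (EBIT − 97,000)(1 − t)/1,760,000 = (EBIT − 656,000)(1 − t)/1,360,000.
The (1 − t) factor cancels: (EBIT − 97,000) × 1,360,000 = (EBIT − 656,000) × 1,760,000.
EBIT × (1,760,000 − 1,360,000) = 656,000 × 1,760,000 − 97,000 × 1,360,000 = 1,022,640,000,000, so EBIT = 1,022,640,000,000 ÷ 400,000 = 2,556,600.00.

€2,556,600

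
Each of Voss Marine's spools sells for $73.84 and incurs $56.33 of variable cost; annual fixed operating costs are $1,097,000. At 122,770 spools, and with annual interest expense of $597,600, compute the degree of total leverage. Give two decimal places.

Total contribution margin = 122,770 × $17.51 = $2,149,702.70.
Subtracting fixed costs: EBIT = $2,149,702.70 − $1,097,000 = $1,052,702.70. Interest = $597,600.00, so EBIT − I = $455,102.70.
DCL = contribution ÷ (EBIT − I) = $2,149,702.70 ÷ $455,102.70 = 4.7236.

4.72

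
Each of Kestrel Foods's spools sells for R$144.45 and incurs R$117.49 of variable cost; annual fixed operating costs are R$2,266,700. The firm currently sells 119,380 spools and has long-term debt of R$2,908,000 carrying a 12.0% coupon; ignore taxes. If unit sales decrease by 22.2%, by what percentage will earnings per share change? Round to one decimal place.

Total contribution margin = 119,380 × R$26.96 = R$3,218,484.80.
Operating income = contribution − fixed costs = R$3,218,484.80 − R$2,266,700 = R$951,784.80.
Interest = R$348,960.00, so EBIT − I = R$602,824.80.
DCL = total CM / (EBIT − I) = R$3,218,484.80 / R$602,824.80 = 5.3390.
EPS therefore changes by 5.3390 × (-22.2%) = -118.5%.

-118.5%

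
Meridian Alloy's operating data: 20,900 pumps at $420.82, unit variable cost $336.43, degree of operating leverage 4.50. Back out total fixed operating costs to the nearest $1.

At 20,900 units, contribution = 20,900 × $84.39 = $1,763,751.00.
DOL = contribution / EBIT, so EBIT = $1,763,751.00 / 4.50 = $391,944.67.
Fixed costs = CM − EBIT = $1,763,751.00 − $391,944.67 = $1,371,806.

$1,371,806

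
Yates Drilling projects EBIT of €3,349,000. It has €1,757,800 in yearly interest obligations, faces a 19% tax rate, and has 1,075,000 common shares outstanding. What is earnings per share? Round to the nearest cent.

Interest = €1,757,800.00, so EBT = €3,349,000 − €1,757,800.00 = €1,591,200.00.
Net income = €1,591,200.00 × (1 − 0.19) = €1,288,872.00.
Per share: €1,288,872.00 / 1,075,000 shares = €1.20.

€1.20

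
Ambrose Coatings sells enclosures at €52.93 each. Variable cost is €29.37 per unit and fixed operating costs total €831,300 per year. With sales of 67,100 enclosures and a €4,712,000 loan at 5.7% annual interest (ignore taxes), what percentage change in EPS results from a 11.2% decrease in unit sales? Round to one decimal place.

At 67,100 units, contribution = 67,100 × €23.56 = €1,580,876.00.
Operating income = contribution − fixed costs = €1,580,876.00 − €831,300 = €749,576.00.
After interest of €268,584.00, pre-tax earnings = €480,992.00.
DCL = total CM / (EBIT − I) = €1,580,876.00 / €480,992.00 = 3.2867.
EPS therefore changes by 3.2867 × (-11.2%) = -36.8%.

-36.8%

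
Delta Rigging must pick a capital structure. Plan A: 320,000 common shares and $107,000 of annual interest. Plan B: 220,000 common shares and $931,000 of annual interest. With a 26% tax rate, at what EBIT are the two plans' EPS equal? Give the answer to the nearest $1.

At indifference, (EBIT − 107,000)(1 − t)/320,000 = (EBIT − 931,000)(1 − t)/220,000.
Cancelling (1 − t) and cross-multiplying: 220,000·(EBIT − 107,000) = 320,000·(EBIT − 931,000).
Solving, EBIT = (931,000·320,000 − 107,000·220,000) / (320,000 − 220,000) = 274,380,000,000 / 100,000 = 2,743,800.00.

$2,743,800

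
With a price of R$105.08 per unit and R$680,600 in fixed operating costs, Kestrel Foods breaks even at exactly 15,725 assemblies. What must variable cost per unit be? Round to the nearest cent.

Contribution per unit must be FC / Q = R$680,600 / 15,725 = R$43.2814.
Hence VC = price − CM = R$105.08 − R$43.2814 = R$61.80.

R$61.80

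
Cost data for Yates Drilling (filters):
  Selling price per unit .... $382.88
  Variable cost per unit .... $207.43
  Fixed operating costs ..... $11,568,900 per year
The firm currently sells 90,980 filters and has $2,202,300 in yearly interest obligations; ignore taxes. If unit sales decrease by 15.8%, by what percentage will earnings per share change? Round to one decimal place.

Contribution at this volume is 90,980 × $175.45 = $15,962,441.00.
Subtracting fixed costs: EBIT = $15,962,441.00 − $11,568,900 = $4,393,541.00.
Interest = $2,202,300.00, so EBIT − I = $2,191,241.00.
Degree of combined leverage = contribution ÷ (EBIT − I) = $15,962,441.00 ÷ $2,191,241.00 = 7.2847.
EPS therefore changes by 7.2847 × (-15.8%) = -115.1%.

-115.1%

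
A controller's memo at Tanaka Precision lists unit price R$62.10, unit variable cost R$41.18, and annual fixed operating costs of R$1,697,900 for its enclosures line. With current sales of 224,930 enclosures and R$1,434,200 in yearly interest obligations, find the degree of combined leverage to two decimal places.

2.99

Total contribution margin = 224,930 × R$20.92 = R$4,705,535.60.
EBIT = R$4,705,535.60 − R$1,697,900 = R$3,007,635.60. Interest = R$1,434,200.00, so EBIT − I = R$1,573,435.60.
Degree of total leverage = total CM / (EBIT − interest) = R$4,705,535.60 / R$1,573,435.60 = 2.9906.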